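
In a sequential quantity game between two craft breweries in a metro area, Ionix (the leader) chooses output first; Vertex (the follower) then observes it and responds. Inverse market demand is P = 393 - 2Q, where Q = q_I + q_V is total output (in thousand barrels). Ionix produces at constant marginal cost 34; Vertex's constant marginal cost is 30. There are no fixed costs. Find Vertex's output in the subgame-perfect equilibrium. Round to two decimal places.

46.38

The follower Vertex best-responds to any q_I: π_V = (393 - 2Q)q_V - 30q_V.
Setting the follower's marginal profit to zero, 363 - 2q_I - 4q_V = 0, i.e. q_V = (363 - 2q_I)/4.
Ionix substitutes q_V(q_I) into its own profit: π_I = q_I(393 - 2q_I - (363 - 2q_I)/2) - 34q_I = (423/2 - q_I)q_I - 34q_I.
Maximising: ∂π_I/∂q_I = 355/2 - 2q_I = 0, giving q_I = 355/4.
Then q_V = (363 - 2·(355/4))/4 = 371/8.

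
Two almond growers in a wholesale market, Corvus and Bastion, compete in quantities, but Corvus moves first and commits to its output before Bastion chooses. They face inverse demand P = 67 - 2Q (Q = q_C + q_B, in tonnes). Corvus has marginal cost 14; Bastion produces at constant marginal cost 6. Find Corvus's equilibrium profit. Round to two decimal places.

126.56

The follower Bastion best-responds to any q_C: π_B = (67 - 2Q)q_B - 6q_B.
Follower FOC: 61 - 2q_C - 4q_B = 0, so q_B(q_C) = (61 - 2q_C)/4.
Corvus substitutes q_B(q_C) into its own profit: π_C = q_C(67 - 2q_C - (61 - 2q_C)/2) - 14q_C = (73/2 - q_C)q_C - 14q_C.
Maximising: ∂π_C/∂q_C = 45/2 - 2q_C = 0, giving q_C = 45/4.
Then q_B = (61 - 2·(45/4))/4 = 77/8.
Price P = 67 - 2·(167/8) = 101/4.
Corvus's profit: (101/4 - 14)·(45/4) = 126.5625.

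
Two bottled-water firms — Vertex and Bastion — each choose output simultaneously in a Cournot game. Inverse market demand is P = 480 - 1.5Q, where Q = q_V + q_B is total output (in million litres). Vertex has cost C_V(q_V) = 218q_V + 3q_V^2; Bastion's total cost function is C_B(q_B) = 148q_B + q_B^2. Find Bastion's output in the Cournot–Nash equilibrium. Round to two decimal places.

60.70

Vertex's profit: π_V = (480 - 1.5Q)q_V - (218q_V + 3q_V²). Setting ∂π_V/∂q_V = 0: 262 - 9q_V - (3/2)(q_B) = 0.
Bastion's first-order condition: 332 - 5q_B - (3/2)(q_V) = 0.
So q_V = (262 - (3/2)q_B)/9 and q_B = (332 - (3/2)q_V)/5.
Solving the pair: q_V = 18.9942, q_B = 60.7018.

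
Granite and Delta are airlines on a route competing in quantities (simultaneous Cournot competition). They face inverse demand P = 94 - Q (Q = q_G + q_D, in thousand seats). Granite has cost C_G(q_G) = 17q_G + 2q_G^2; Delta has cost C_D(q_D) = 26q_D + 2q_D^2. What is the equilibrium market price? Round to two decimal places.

Granite's profit: π_G = (94 - Q)q_G - (17q_G + 2q_G²). Setting ∂π_G/∂q_G = 0: 77 - 6q_G - (q_D) = 0.
Delta's profit: π_D = (94 - Q)q_D - (26q_D + 2q_D²). Setting ∂π_D/∂q_D = 0: 68 - 6q_D - (q_G) = 0.
Rearranging gives the reaction functions q_G = (77 - q_D)/6 and q_D = (68 - q_G)/6.
Solving the pair: q_G = 394/35, q_D = 331/35.
Total output Q = 145/7, so price P = 94 - 145/7 = 513/7.

73.29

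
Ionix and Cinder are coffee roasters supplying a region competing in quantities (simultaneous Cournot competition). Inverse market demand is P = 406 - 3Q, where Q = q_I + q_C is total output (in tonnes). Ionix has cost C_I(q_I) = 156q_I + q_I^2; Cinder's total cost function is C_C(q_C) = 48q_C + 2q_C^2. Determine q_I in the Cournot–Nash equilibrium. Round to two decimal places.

Ionix's profit: π_I = (406 - 3Q)q_I - (156q_I + q_I²). Setting ∂π_I/∂q_I = 0: 250 - 8q_I - 3(q_C) = 0.
Cinder's profit: π_C = (406 - 3Q)q_C - (48q_C + 2q_C²). Setting ∂π_C/∂q_C = 0: 358 - 10q_C - 3(q_I) = 0.
Rearranging gives the reaction functions q_I = (250 - 3q_C)/8 and q_C = (358 - 3q_I)/10.
Solving the pair: q_I = 1426/71, q_C = 29.7746.

20.08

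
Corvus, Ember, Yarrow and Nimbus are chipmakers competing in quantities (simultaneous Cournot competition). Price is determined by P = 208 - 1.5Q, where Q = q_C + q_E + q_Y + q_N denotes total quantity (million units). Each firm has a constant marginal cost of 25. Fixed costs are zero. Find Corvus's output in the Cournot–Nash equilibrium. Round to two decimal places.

A representative firm's profit is π_i = q_i(208 - 1.5Q) - 25q_i.
Setting ∂π_i/∂q_i = 0 with rivals' quantities fixed: 183 - 3q_i - (3/2)·Σ_{j≠i} q_j = 0.
By symmetry each firm produces the same amount; substituting Σ_{j≠i} q_j = 3q_i yields q_i = 183/(15/2) = 122/5.

24.40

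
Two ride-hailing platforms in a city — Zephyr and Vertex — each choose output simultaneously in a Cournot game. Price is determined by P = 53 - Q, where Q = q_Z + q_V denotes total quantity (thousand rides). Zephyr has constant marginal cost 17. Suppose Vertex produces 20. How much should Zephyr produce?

With the rival's output fixed at 20, Zephyr's profit is π_Z = (53 - 20 - q_Z)q_Z - (17q_Z) = (33 - q_Z)q_Z - (17q_Z).
∂π_Z/∂q_Z = 16 - 2q_Z = 0, so q_Z = 8.

8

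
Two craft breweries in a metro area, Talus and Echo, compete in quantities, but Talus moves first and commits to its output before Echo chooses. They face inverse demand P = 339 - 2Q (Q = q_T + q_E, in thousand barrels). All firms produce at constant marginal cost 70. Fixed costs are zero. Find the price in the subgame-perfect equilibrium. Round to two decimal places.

The follower Echo best-responds to any q_T: π_E = (339 - 2Q)q_E - 70q_E.
Follower FOC: 269 - 2q_T - 4q_E = 0, so q_E(q_T) = (269 - 2q_T)/4.
The leader anticipates this reaction. Substituting into P = 339 - 2Q gives P = 409/2 - q_T, so π_T = (409/2 - q_T)q_T - 70q_T.
Leader FOC: 269/2 - 2q_T = 0, so q_T = 269/4.
Then q_E = (269 - 2·(269/4))/4 = 269/8.
Total output Q = 807/8, so price P = 339 - 2·(807/8) = 549/4.

137.25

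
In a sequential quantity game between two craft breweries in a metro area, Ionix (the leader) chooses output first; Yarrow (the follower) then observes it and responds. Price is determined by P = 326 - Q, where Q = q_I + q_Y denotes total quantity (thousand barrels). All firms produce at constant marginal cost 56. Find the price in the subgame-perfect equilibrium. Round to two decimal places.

Solve by backward induction. Given q_I, the follower Yarrow maximises π_Y = (326 - q_I - q_Y)q_Y - 56q_Y.
Follower FOC: 270 - q_I - 2q_Y = 0, so q_Y(q_I) = (270 - q_I)/2.
The leader anticipates this reaction. Substituting into P = 326 - Q gives P = 191 - (1/2)q_I, so π_I = (191 - (1/2)q_I)q_I - 56q_I.
Maximising: ∂π_I/∂q_I = 135 - q_I = 0, giving q_I = 135.
Then q_Y = (270 - 135)/2 = 135/2.
Total output Q = 405/2, so price P = 326 - 405/2 = 247/2.

123.50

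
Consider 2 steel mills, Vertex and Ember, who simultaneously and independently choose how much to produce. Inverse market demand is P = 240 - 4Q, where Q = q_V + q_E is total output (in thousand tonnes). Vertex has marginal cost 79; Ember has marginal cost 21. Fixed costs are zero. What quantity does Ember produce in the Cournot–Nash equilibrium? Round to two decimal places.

Vertex's profit: π_V = (240 - 4Q)q_V - (79q_V). Setting ∂π_V/∂q_V = 0: 161 - 8q_V - 4(q_E) = 0.
Ember's first-order condition: 219 - 8q_E - 4(q_V) = 0.
Best responses: q_V = (161 - 4q_E)/8, q_E = (219 - 4q_V)/8.
Substituting one into the other gives q_V = 103/12 and q_E = 277/12.

23.08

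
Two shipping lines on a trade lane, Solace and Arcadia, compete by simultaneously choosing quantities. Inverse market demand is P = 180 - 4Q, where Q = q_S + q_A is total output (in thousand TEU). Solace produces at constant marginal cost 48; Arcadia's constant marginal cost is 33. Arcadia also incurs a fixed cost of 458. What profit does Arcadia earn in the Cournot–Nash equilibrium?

271

Solace's profit: π_S = (180 - 4Q)q_S - (48q_S). Setting ∂π_S/∂q_S = 0: 132 - 8q_S - 4(q_A) = 0.
Arcadia's profit: π_A = (180 - 4Q)q_A - (33q_A). Setting ∂π_A/∂q_A = 0: 147 - 8q_A - 4(q_S) = 0.
Best responses: q_S = (132 - 4q_A)/8, q_A = (147 - 4q_S)/8.
Solving the pair: q_S = 39/4, q_A = 27/2.
Price P = 180 - 4·(93/4) = 87.
Arcadia's profit: (87 - 33)·(27/2) - 458 = 271.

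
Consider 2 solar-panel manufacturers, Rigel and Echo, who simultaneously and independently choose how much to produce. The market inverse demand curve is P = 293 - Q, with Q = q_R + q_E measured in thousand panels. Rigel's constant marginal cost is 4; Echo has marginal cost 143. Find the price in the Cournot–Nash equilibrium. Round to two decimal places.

146.67

Rigel's profit: π_R = (293 - Q)q_R - (4q_R). Setting ∂π_R/∂q_R = 0: 289 - 2q_R - (q_E) = 0.
Echo's first-order condition: 150 - 2q_E - (q_R) = 0.
So q_R = (289 - q_E)/2 and q_E = (150 - q_R)/2.
Solving the pair: q_R = 428/3, q_E = 11/3.
Total output Q = 439/3, so price P = 293 - 439/3 = 440/3.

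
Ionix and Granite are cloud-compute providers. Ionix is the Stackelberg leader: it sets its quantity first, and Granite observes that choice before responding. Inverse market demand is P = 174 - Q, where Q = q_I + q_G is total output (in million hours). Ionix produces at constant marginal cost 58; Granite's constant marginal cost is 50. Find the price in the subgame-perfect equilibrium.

85

The follower Granite best-responds to any q_I: π_G = (174 - Q)q_G - 50q_G.
Follower FOC: 124 - q_I - 2q_G = 0, so q_G(q_I) = (124 - q_I)/2.
Ionix substitutes q_G(q_I) into its own profit: π_I = q_I(174 - q_I - (124 - q_I)/2) - 58q_I = (112 - (1/2)q_I)q_I - 58q_I.
Leader FOC: 54 - q_I = 0, so q_I = 54.
Then q_G = (124 - 54)/2 = 35.
Total output Q = 89, so price P = 174 - 89 = 85.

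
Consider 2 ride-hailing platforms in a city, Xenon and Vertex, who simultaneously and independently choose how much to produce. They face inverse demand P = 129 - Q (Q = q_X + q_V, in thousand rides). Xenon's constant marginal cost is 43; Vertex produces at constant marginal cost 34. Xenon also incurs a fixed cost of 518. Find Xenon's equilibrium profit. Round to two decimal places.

140.78

Xenon's profit: π_X = (129 - Q)q_X - (43q_X). Setting ∂π_X/∂q_X = 0: 86 - 2q_X - (q_V) = 0.
Vertex's first-order condition: 95 - 2q_V - (q_X) = 0.
So q_X = (86 - q_V)/2 and q_V = (95 - q_X)/2.
Solving the pair: q_X = 77/3, q_V = 104/3.
Price P = 129 - 181/3 = 206/3.
Xenon's profit: (206/3 - 43)·(77/3) - 518 = 1267/9.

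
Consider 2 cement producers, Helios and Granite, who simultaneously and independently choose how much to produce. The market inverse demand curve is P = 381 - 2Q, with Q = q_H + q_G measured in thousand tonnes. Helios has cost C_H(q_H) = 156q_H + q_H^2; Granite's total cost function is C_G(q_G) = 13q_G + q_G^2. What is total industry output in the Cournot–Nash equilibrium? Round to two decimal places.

74.13

Helios's profit: π_H = (381 - 2Q)q_H - (156q_H + q_H²). Setting ∂π_H/∂q_H = 0: 225 - 6q_H - 2(q_G) = 0.
Granite's first-order condition: 368 - 6q_G - 2(q_H) = 0.
Best responses: q_H = (225 - 2q_G)/6, q_G = (368 - 2q_H)/6.
Substituting one into the other gives q_H = 307/16 and q_G = 879/16.
Total output Q = 307/16 + 879/16 = 593/8.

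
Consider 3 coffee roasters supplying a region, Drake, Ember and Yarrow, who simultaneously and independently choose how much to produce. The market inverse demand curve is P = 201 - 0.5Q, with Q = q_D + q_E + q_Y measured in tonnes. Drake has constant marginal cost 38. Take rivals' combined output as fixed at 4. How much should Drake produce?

With rivals' combined output fixed at 4, Drake's profit is π_D = (201 - (1/2)·4 - (1/2)q_D)q_D - (38q_D) = (199 - (1/2)q_D)q_D - (38q_D).
∂π_D/∂q_D = 161 - q_D = 0, so q_D = 161.

161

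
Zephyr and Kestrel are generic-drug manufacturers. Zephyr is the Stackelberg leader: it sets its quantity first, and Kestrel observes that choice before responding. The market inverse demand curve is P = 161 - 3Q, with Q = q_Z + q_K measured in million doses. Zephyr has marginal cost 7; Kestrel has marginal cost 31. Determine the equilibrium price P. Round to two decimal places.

The follower Kestrel best-responds to any q_Z: π_K = (161 - 3Q)q_K - 31q_K.
∂π_K/∂q_K = 130 - 3q_Z - 6q_K = 0 gives the reaction function q_K = (130 - 3q_Z)/6.
The leader anticipates this reaction. Substituting into P = 161 - 3Q gives P = 96 - (3/2)q_Z, so π_Z = (96 - (3/2)q_Z)q_Z - 7q_Z.
Maximising: ∂π_Z/∂q_Z = 89 - 3q_Z = 0, giving q_Z = 89/3.
Then q_K = (130 - 3·(89/3))/6 = 41/6.
Total output Q = 73/2, so price P = 161 - 3·(73/2) = 103/2.

51.50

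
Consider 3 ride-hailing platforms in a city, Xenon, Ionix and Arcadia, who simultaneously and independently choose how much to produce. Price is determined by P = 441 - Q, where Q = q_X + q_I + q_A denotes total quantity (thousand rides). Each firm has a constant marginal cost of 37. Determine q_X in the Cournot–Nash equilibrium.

A representative firm's profit is π_i = q_i(441 - Q) - 37q_i.
Setting ∂π_i/∂q_i = 0 with rivals' quantities fixed: 404 - 2q_i - Σ_{j≠i} q_j = 0.
With identical firms every q_j equals q_i, so Σ_{j≠i} q_j = 2q_i and 404 = 4q_i, giving q_i = 101.

101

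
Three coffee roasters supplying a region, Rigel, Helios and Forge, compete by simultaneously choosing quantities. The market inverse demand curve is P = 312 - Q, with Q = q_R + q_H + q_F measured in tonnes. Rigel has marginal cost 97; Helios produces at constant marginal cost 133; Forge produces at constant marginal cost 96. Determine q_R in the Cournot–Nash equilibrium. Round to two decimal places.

Rigel's profit: π_R = (312 - Q)q_R - (97q_R). Setting ∂π_R/∂q_R = 0: 215 - 2q_R - (q_H + q_F) = 0.
Helios's profit: π_H = (312 - Q)q_H - (133q_H). Setting ∂π_H/∂q_H = 0: 179 - 2q_H - (q_R + q_F) = 0.
Forge's first-order condition: 216 - 2q_F - (q_R + q_H) = 0.
Adding the 3 first-order conditions: 610 − 4Q = 0, so Q = 305/2.
Back-substituting: q_R = (215 − 305/2) = 125/2, q_H = (179 − 305/2) = 53/2, q_F = (216 − 305/2) = 127/2.

62.50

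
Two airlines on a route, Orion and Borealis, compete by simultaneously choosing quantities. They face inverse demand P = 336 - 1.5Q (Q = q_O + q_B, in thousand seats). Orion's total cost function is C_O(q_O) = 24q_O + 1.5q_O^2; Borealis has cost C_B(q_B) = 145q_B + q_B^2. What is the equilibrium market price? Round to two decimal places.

Orion's profit: π_O = (336 - 1.5Q)q_O - (24q_O + (3/2)q_O²). Setting ∂π_O/∂q_O = 0: 312 - 6q_O - (3/2)(q_B) = 0.
Borealis's profit: π_B = (336 - 1.5Q)q_B - (145q_B + q_B²). Setting ∂π_B/∂q_B = 0: 191 - 5q_B - (3/2)(q_O) = 0.
Best responses: q_O = (312 - (3/2)q_B)/6, q_B = (191 - (3/2)q_O)/5.
Substituting one into the other gives q_O = 1698/37 and q_B = 904/37.
Total output Q = 70.3243, so price P = 336 - (3/2)·70.3243 = 230.5135.

230.51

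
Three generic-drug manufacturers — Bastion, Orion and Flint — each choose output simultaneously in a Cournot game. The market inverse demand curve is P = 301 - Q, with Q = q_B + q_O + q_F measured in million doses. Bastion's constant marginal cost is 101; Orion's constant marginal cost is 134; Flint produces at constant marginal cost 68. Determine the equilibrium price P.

151

Bastion's profit: π_B = (301 - Q)q_B - (101q_B). Setting ∂π_B/∂q_B = 0: 200 - 2q_B - (q_O + q_F) = 0.
Orion's first-order condition: 167 - 2q_O - (q_B + q_F) = 0.
Flint's first-order condition: 233 - 2q_F - (q_B + q_O) = 0.
Adding the 3 first-order conditions: 600 − 4Q = 0, so Q = 150.
Back-substituting: q_B = (200 − 150) = 50, q_O = (167 − 150) = 17, q_F = (233 − 150) = 83.
Total output Q = 150, so price P = 301 - 150 = 151.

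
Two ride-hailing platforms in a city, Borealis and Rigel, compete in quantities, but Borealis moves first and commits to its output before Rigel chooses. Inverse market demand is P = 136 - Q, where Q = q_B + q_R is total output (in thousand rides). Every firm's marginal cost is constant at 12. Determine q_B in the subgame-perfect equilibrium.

The follower Rigel best-responds to any q_B: π_R = (136 - Q)q_R - 12q_R.
Follower FOC: 124 - q_B - 2q_R = 0, so q_R(q_B) = (124 - q_B)/2.
The leader anticipates this reaction. Substituting into P = 136 - Q gives P = 74 - (1/2)q_B, so π_B = (74 - (1/2)q_B)q_B - 12q_B.
Leader FOC: 62 - q_B = 0, so q_B = 62.
Then q_R = (124 - 62)/2 = 31.

62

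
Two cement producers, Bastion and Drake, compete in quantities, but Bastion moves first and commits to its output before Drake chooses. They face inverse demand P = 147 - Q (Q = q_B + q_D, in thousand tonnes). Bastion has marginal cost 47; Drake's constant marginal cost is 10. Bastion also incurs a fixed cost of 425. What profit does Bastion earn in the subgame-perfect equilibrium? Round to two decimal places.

The follower Drake best-responds to any q_B: π_D = (147 - Q)q_D - 10q_D.
Follower FOC: 137 - q_B - 2q_D = 0, so q_D(q_B) = (137 - q_B)/2.
Bastion substitutes q_D(q_B) into its own profit: π_B = q_B(147 - q_B - (137 - q_B)/2) - 47q_B = (157/2 - (1/2)q_B)q_B - 47q_B.
Maximising: ∂π_B/∂q_B = 63/2 - q_B = 0, giving q_B = 63/2.
Then q_D = (137 - 63/2)/2 = 211/4.
Price P = 147 - 337/4 = 251/4.
Bastion's profit: (251/4 - 47)·(63/2) - 425 = 569/8.

71.13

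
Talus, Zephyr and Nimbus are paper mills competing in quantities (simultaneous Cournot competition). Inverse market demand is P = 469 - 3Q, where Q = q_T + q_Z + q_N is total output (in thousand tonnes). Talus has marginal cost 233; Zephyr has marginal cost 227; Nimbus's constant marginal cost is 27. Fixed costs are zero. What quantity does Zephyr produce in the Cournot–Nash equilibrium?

Talus's profit: π_T = (469 - 3Q)q_T - (233q_T). Setting ∂π_T/∂q_T = 0: 236 - 6q_T - 3(q_Z + q_N) = 0.
Zephyr's first-order condition: 242 - 6q_Z - 3(q_T + q_N) = 0.
Nimbus's first-order condition: 442 - 6q_N - 3(q_T + q_Z) = 0.
Summing all 3 equations gives 920 − 12Q = 0, hence Q = 230/3.
Back-substituting: q_T = (236 − 230)/3 = 2, q_Z = (242 − 230)/3 = 4, q_N = (442 − 230)/3 = 212/3.

4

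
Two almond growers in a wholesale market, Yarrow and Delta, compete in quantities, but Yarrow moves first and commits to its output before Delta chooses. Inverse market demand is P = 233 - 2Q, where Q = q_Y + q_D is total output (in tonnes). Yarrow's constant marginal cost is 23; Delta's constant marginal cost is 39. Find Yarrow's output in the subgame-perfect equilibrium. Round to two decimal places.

56.50

The follower Delta best-responds to any q_Y: π_D = (233 - 2Q)q_D - 39q_D.
Setting the follower's marginal profit to zero, 194 - 2q_Y - 4q_D = 0, i.e. q_D = (194 - 2q_Y)/4.
The leader anticipates this reaction. Substituting into P = 233 - 2Q gives P = 136 - q_Y, so π_Y = (136 - q_Y)q_Y - 23q_Y.
Maximising: ∂π_Y/∂q_Y = 113 - 2q_Y = 0, giving q_Y = 113/2.
Then q_D = (194 - 2·(113/2))/4 = 81/4.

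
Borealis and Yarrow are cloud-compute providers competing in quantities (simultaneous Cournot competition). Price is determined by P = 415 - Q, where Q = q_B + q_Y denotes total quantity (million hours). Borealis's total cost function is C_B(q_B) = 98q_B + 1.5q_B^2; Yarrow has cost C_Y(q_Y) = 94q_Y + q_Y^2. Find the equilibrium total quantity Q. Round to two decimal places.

117.63

Borealis's profit: π_B = (415 - Q)q_B - (98q_B + (3/2)q_B²). Setting ∂π_B/∂q_B = 0: 317 - 5q_B - (q_Y) = 0.
Yarrow's profit: π_Y = (415 - Q)q_Y - (94q_Y + q_Y²). Setting ∂π_Y/∂q_Y = 0: 321 - 4q_Y - (q_B) = 0.
So q_B = (317 - q_Y)/5 and q_Y = (321 - q_B)/4.
Solving the pair: q_B = 947/19, q_Y = 1288/19.
Total output Q = 947/19 + 1288/19 = 117.6316.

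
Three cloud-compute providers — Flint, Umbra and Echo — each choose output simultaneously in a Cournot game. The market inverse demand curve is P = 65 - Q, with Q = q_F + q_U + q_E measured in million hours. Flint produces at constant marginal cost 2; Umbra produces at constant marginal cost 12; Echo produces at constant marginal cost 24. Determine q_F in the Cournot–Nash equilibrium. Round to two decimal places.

23.75

Flint's profit: π_F = (65 - Q)q_F - (2q_F). Setting ∂π_F/∂q_F = 0: 63 - 2q_F - (q_U + q_E) = 0.
Umbra's first-order condition: 53 - 2q_U - (q_F + q_E) = 0.
Echo's first-order condition: 41 - 2q_E - (q_F + q_U) = 0.
Summing all 3 equations gives 157 − 4Q = 0, hence Q = 157/4.
Back-substituting: q_F = (63 − 157/4) = 95/4, q_U = (53 − 157/4) = 55/4, q_E = (41 − 157/4) = 7/4.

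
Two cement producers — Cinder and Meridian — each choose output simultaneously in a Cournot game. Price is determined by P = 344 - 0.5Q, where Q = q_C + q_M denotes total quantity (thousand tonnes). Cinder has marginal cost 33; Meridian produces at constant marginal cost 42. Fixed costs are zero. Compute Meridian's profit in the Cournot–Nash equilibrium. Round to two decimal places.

Cinder's profit: π_C = (344 - 0.5Q)q_C - (33q_C). Setting ∂π_C/∂q_C = 0: 311 - q_C - (1/2)(q_M) = 0.
Meridian's first-order condition: 302 - q_M - (1/2)(q_C) = 0.
So q_C = (311 - (1/2)q_M) and q_M = (302 - (1/2)q_C).
Solving the pair: q_C = 640/3, q_M = 586/3.
Price P = 344 - (1/2)·(1226/3) = 419/3.
Meridian's profit: (419/3 - 42)·(586/3) = 19077.5556.

19077.56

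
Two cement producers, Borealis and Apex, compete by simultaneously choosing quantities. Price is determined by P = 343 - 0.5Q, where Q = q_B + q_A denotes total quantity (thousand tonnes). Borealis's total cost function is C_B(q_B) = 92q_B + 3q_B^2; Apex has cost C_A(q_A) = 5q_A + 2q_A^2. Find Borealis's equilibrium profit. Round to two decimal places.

3418.36

Borealis's profit: π_B = (343 - 0.5Q)q_B - (92q_B + 3q_B²). Setting ∂π_B/∂q_B = 0: 251 - 7q_B - (1/2)(q_A) = 0.
Apex's first-order condition: 338 - 5q_A - (1/2)(q_B) = 0.
So q_B = (251 - (1/2)q_A)/7 and q_A = (338 - (1/2)q_B)/5.
Substituting one into the other gives q_B = 31.2518 and q_A = 64.4748.
Price P = 343 - (1/2)·95.7266 = 295.1367.
Borealis's profit: 295.1367·31.2518 - 92·31.2518 - 3·31.2518² = 3418.3622.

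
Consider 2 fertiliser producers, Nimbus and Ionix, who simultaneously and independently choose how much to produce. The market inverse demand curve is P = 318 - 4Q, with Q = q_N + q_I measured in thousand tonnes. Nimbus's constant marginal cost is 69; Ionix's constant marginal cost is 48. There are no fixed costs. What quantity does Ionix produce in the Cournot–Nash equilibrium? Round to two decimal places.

Nimbus's profit: π_N = (318 - 4Q)q_N - (69q_N). Setting ∂π_N/∂q_N = 0: 249 - 8q_N - 4(q_I) = 0.
Ionix's profit: π_I = (318 - 4Q)q_I - (48q_I). Setting ∂π_I/∂q_I = 0: 270 - 8q_I - 4(q_N) = 0.
Best responses: q_N = (249 - 4q_I)/8, q_I = (270 - 4q_N)/8.
Solving the pair: q_N = 19, q_I = 97/4.

24.25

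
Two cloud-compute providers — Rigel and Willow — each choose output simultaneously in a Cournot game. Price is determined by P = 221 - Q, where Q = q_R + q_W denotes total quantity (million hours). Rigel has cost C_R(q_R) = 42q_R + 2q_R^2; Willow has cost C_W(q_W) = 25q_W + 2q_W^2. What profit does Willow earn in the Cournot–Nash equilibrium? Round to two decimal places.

2434.31

Rigel's profit: π_R = (221 - Q)q_R - (42q_R + 2q_R²). Setting ∂π_R/∂q_R = 0: 179 - 6q_R - (q_W) = 0.
Willow's first-order condition: 196 - 6q_W - (q_R) = 0.
Best responses: q_R = (179 - q_W)/6, q_W = (196 - q_R)/6.
Solving the pair: q_R = 878/35, q_W = 997/35.
Price P = 221 - 375/7 = 1172/7.
Willow's profit: (1172/7)·(997/35) - 25·(997/35) - 2(997/35)² = 2434.3078.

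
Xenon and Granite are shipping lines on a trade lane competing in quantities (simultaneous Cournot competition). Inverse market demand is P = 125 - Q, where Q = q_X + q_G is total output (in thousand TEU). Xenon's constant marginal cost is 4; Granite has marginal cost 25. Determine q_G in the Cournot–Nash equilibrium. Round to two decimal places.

Xenon's profit: π_X = (125 - Q)q_X - (4q_X). Setting ∂π_X/∂q_X = 0: 121 - 2q_X - (q_G) = 0.
Granite's first-order condition: 100 - 2q_G - (q_X) = 0.
So q_X = (121 - q_G)/2 and q_G = (100 - q_X)/2.
Substituting one into the other gives q_X = 142/3 and q_G = 79/3.

26.33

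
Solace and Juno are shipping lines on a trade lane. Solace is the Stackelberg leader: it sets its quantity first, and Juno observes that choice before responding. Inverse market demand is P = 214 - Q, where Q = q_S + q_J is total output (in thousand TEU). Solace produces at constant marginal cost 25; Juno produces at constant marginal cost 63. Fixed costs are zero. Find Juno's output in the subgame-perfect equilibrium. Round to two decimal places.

18.75

Solve by backward induction. Given q_S, the follower Juno maximises π_J = (214 - q_S - q_J)q_J - 63q_J.
Setting the follower's marginal profit to zero, 151 - q_S - 2q_J = 0, i.e. q_J = (151 - q_S)/2.
Solace substitutes q_J(q_S) into its own profit: π_S = q_S(214 - q_S - (151 - q_S)/2) - 25q_S = (277/2 - (1/2)q_S)q_S - 25q_S.
The leader's first-order condition 227/2 - q_S = 0 yields q_S = 227/2.
Then q_J = (151 - 227/2)/2 = 75/4.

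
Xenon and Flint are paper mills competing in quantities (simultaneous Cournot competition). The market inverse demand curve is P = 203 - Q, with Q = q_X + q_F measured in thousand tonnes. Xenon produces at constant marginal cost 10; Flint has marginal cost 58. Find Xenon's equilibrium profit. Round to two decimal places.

6453.44

Xenon's profit: π_X = (203 - Q)q_X - (10q_X). Setting ∂π_X/∂q_X = 0: 193 - 2q_X - (q_F) = 0.
Flint's profit: π_F = (203 - Q)q_F - (58q_F). Setting ∂π_F/∂q_F = 0: 145 - 2q_F - (q_X) = 0.
Best responses: q_X = (193 - q_F)/2, q_F = (145 - q_X)/2.
Substituting one into the other gives q_X = 241/3 and q_F = 97/3.
Price P = 203 - 338/3 = 271/3.
Xenon's profit: (271/3 - 10)·(241/3) = 6453.4444.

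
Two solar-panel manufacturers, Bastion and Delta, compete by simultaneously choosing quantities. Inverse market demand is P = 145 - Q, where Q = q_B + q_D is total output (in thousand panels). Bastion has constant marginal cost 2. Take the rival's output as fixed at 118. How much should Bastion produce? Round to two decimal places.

12.50

With the rival's output fixed at 118, Bastion's profit is π_B = (145 - 118 - q_B)q_B - (2q_B) = (27 - q_B)q_B - (2q_B).
∂π_B/∂q_B = 25 - 2q_B = 0, so q_B = 25/2.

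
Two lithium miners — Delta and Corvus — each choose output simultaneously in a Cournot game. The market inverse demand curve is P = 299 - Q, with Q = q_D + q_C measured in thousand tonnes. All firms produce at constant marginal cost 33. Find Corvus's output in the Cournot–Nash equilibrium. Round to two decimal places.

88.67

Each firm earns π_i = (299 - Q)q_i - 33q_i.
Setting ∂π_i/∂q_i = 0 with rivals' quantities fixed: 266 - 2q_i - q_j = 0.
With identical firms every q_j equals q_i, so q_j = q_i and 266 = 3q_i, giving q_i = 266/3.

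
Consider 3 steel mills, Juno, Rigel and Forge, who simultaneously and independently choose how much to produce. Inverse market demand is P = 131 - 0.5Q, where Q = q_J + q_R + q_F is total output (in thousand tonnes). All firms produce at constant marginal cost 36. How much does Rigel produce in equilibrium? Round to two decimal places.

47.50

Each firm earns π_i = (131 - 0.5Q)q_i - 36q_i.
First-order condition (treating rivals' output as given): 95 - q_i - (1/2)·Σ_{j≠i} q_j = 0.
By symmetry each firm produces the same amount; substituting Σ_{j≠i} q_j = 2q_i yields q_i = 95/2.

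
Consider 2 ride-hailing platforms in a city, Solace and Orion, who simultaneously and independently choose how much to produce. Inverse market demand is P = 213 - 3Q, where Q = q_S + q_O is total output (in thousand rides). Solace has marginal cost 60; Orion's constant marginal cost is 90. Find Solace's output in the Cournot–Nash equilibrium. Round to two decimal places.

Solace's profit: π_S = (213 - 3Q)q_S - (60q_S). Setting ∂π_S/∂q_S = 0: 153 - 6q_S - 3(q_O) = 0.
Orion's first-order condition: 123 - 6q_O - 3(q_S) = 0.
Best responses: q_S = (153 - 3q_O)/6, q_O = (123 - 3q_S)/6.
Substituting one into the other gives q_S = 61/3 and q_O = 31/3.

20.33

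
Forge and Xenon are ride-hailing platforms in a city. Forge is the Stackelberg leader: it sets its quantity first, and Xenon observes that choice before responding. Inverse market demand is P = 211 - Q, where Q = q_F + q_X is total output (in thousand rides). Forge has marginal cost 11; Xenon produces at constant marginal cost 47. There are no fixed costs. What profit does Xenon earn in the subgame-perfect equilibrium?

529

The follower Xenon best-responds to any q_F: π_X = (211 - Q)q_X - 47q_X.
∂π_X/∂q_X = 164 - q_F - 2q_X = 0 gives the reaction function q_X = (164 - q_F)/2.
Forge substitutes q_X(q_F) into its own profit: π_F = q_F(211 - q_F - (164 - q_F)/2) - 11q_F = (129 - (1/2)q_F)q_F - 11q_F.
The leader's first-order condition 118 - q_F = 0 yields q_F = 118.
Then q_X = (164 - 118)/2 = 23.
Price P = 211 - 141 = 70.
Xenon's profit: (70 - 47)·23 = 529.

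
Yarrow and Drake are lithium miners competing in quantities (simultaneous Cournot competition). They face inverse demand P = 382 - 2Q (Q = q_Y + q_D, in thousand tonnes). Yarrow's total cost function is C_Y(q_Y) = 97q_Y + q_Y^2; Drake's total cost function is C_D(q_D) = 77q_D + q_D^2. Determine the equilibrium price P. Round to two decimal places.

234.50

Yarrow's profit: π_Y = (382 - 2Q)q_Y - (97q_Y + q_Y²). Setting ∂π_Y/∂q_Y = 0: 285 - 6q_Y - 2(q_D) = 0.
Drake's first-order condition: 305 - 6q_D - 2(q_Y) = 0.
Rearranging gives the reaction functions q_Y = (285 - 2q_D)/6 and q_D = (305 - 2q_Y)/6.
Substituting one into the other gives q_Y = 275/8 and q_D = 315/8.
Total output Q = 295/4, so price P = 382 - 2·(295/4) = 469/2.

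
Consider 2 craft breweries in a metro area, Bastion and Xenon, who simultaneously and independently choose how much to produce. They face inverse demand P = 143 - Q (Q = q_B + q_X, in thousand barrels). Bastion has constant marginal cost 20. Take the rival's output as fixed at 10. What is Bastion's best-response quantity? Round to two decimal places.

With the rival's output fixed at 10, Bastion's profit is π_B = (143 - 10 - q_B)q_B - (20q_B) = (133 - q_B)q_B - (20q_B).
∂π_B/∂q_B = 113 - 2q_B = 0, so q_B = 113/2.

56.50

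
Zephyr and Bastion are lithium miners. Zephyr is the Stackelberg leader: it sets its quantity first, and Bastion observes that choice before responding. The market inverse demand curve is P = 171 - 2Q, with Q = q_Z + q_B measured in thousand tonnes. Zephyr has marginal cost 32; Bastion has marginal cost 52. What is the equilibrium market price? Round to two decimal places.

71.75

Solve by backward induction. Given q_Z, the follower Bastion maximises π_B = (171 - 2q_Z - 2q_B)q_B - 52q_B.
Follower FOC: 119 - 2q_Z - 4q_B = 0, so q_B(q_Z) = (119 - 2q_Z)/4.
Zephyr substitutes q_B(q_Z) into its own profit: π_Z = q_Z(171 - 2q_Z - (119 - 2q_Z)/2) - 32q_Z = (223/2 - q_Z)q_Z - 32q_Z.
The leader's first-order condition 159/2 - 2q_Z = 0 yields q_Z = 159/4.
Then q_B = (119 - 2·(159/4))/4 = 79/8.
Total output Q = 397/8, so price P = 171 - 2·(397/8) = 287/4.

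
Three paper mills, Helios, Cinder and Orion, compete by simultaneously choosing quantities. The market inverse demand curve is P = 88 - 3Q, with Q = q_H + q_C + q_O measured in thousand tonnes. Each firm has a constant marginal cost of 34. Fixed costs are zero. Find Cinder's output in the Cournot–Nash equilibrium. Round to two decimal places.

4.50

Each firm earns π_i = (88 - 3Q)q_i - 34q_i.
First-order condition (treating rivals' output as given): 54 - 6q_i - 3·Σ_{j≠i} q_j = 0.
By symmetry each firm produces the same amount; substituting Σ_{j≠i} q_j = 2q_i yields q_i = 54/12 = 9/2.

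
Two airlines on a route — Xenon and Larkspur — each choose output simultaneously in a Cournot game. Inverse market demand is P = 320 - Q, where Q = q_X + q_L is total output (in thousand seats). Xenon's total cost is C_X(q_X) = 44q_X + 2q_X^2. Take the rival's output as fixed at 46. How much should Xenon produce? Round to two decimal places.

38.33

With the rival's output fixed at 46, Xenon's profit is π_X = (320 - 46 - q_X)q_X - (44q_X + 2q_X²) = (274 - q_X)q_X - (44q_X + 2q_X²).
∂π_X/∂q_X = 230 - 6q_X = 0, so q_X = 115/3.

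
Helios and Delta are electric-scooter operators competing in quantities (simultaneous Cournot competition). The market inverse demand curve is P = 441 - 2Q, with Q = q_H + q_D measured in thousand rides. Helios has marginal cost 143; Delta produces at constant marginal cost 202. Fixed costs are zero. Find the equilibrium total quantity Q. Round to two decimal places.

89.50

Helios's profit: π_H = (441 - 2Q)q_H - (143q_H). Setting ∂π_H/∂q_H = 0: 298 - 4q_H - 2(q_D) = 0.
Delta's profit: π_D = (441 - 2Q)q_D - (202q_D). Setting ∂π_D/∂q_D = 0: 239 - 4q_D - 2(q_H) = 0.
So q_H = (298 - 2q_D)/4 and q_D = (239 - 2q_H)/4.
Solving the pair: q_H = 119/2, q_D = 30.
Total output Q = 119/2 + 30 = 179/2.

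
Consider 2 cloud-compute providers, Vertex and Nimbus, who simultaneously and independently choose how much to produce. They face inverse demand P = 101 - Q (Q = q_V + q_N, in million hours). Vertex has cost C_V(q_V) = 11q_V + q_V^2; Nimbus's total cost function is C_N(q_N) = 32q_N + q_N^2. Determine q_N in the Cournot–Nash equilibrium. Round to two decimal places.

Vertex's profit: π_V = (101 - Q)q_V - (11q_V + q_V²). Setting ∂π_V/∂q_V = 0: 90 - 4q_V - (q_N) = 0.
Nimbus's first-order condition: 69 - 4q_N - (q_V) = 0.
So q_V = (90 - q_N)/4 and q_N = (69 - q_V)/4.
Solving the pair: q_V = 97/5, q_N = 62/5.

12.40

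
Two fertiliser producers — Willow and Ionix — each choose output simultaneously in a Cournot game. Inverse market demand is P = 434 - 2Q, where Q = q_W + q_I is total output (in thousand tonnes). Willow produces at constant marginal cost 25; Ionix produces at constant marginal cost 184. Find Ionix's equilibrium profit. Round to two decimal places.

460.06

Willow's profit: π_W = (434 - 2Q)q_W - (25q_W). Setting ∂π_W/∂q_W = 0: 409 - 4q_W - 2(q_I) = 0.
Ionix's profit: π_I = (434 - 2Q)q_I - (184q_I). Setting ∂π_I/∂q_I = 0: 250 - 4q_I - 2(q_W) = 0.
Best responses: q_W = (409 - 2q_I)/4, q_I = (250 - 2q_W)/4.
Solving the pair: q_W = 284/3, q_I = 91/6.
Price P = 434 - 2·(659/6) = 643/3.
Ionix's profit: (643/3 - 184)·(91/6) = 460.0556.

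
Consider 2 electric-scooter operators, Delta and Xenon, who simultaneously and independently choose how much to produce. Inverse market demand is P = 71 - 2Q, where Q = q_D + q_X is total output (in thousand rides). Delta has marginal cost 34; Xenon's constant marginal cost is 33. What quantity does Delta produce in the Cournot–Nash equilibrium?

Delta's profit: π_D = (71 - 2Q)q_D - (34q_D). Setting ∂π_D/∂q_D = 0: 37 - 4q_D - 2(q_X) = 0.
Xenon's profit: π_X = (71 - 2Q)q_X - (33q_X). Setting ∂π_X/∂q_X = 0: 38 - 4q_X - 2(q_D) = 0.
Best responses: q_D = (37 - 2q_X)/4, q_X = (38 - 2q_D)/4.
Solving the pair: q_D = 6, q_X = 13/2.

6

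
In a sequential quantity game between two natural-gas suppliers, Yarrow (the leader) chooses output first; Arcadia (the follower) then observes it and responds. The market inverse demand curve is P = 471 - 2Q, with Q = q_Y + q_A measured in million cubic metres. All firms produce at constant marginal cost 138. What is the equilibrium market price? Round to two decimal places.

Solve by backward induction. Given q_Y, the follower Arcadia maximises π_A = (471 - 2q_Y - 2q_A)q_A - 138q_A.
Setting the follower's marginal profit to zero, 333 - 2q_Y - 4q_A = 0, i.e. q_A = (333 - 2q_Y)/4.
Yarrow substitutes q_A(q_Y) into its own profit: π_Y = q_Y(471 - 2q_Y - (333 - 2q_Y)/2) - 138q_Y = (609/2 - q_Y)q_Y - 138q_Y.
Leader FOC: 333/2 - 2q_Y = 0, so q_Y = 333/4.
Then q_A = (333 - 2·(333/4))/4 = 333/8.
Total output Q = 999/8, so price P = 471 - 2·(999/8) = 885/4.

221.25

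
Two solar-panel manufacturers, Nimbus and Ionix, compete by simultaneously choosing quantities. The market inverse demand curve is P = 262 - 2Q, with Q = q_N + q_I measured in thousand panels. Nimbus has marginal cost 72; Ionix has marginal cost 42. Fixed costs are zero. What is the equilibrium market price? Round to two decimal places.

125.33

Nimbus's profit: π_N = (262 - 2Q)q_N - (72q_N). Setting ∂π_N/∂q_N = 0: 190 - 4q_N - 2(q_I) = 0.
Ionix's profit: π_I = (262 - 2Q)q_I - (42q_I). Setting ∂π_I/∂q_I = 0: 220 - 4q_I - 2(q_N) = 0.
So q_N = (190 - 2q_I)/4 and q_I = (220 - 2q_N)/4.
Solving the pair: q_N = 80/3, q_I = 125/3.
Total output Q = 205/3, so price P = 262 - 2·(205/3) = 376/3.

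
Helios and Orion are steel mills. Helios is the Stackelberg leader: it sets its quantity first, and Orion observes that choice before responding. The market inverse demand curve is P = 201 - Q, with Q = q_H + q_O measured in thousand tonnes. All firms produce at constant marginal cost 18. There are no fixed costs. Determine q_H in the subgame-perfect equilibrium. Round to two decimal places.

The follower Orion best-responds to any q_H: π_O = (201 - Q)q_O - 18q_O.
∂π_O/∂q_O = 183 - q_H - 2q_O = 0 gives the reaction function q_O = (183 - q_H)/2.
The leader anticipates this reaction. Substituting into P = 201 - Q gives P = 219/2 - (1/2)q_H, so π_H = (219/2 - (1/2)q_H)q_H - 18q_H.
Maximising: ∂π_H/∂q_H = 183/2 - q_H = 0, giving q_H = 183/2.
Then q_O = (183 - 183/2)/2 = 183/4.

91.50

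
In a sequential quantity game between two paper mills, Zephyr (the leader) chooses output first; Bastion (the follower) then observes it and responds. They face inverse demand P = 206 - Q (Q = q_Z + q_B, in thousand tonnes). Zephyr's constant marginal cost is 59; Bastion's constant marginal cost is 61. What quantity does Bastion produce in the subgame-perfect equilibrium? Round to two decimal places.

35.25

The follower Bastion best-responds to any q_Z: π_B = (206 - Q)q_B - 61q_B.
∂π_B/∂q_B = 145 - q_Z - 2q_B = 0 gives the reaction function q_B = (145 - q_Z)/2.
Zephyr substitutes q_B(q_Z) into its own profit: π_Z = q_Z(206 - q_Z - (145 - q_Z)/2) - 59q_Z = (267/2 - (1/2)q_Z)q_Z - 59q_Z.
Maximising: ∂π_Z/∂q_Z = 149/2 - q_Z = 0, giving q_Z = 149/2.
Then q_B = (145 - 149/2)/2 = 141/4.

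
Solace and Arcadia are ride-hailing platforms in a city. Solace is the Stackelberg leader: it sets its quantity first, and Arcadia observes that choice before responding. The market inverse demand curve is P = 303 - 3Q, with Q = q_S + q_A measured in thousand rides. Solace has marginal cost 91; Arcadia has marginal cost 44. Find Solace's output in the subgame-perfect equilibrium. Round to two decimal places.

27.50

The follower Arcadia best-responds to any q_S: π_A = (303 - 3Q)q_A - 44q_A.
Follower FOC: 259 - 3q_S - 6q_A = 0, so q_A(q_S) = (259 - 3q_S)/6.
The leader anticipates this reaction. Substituting into P = 303 - 3Q gives P = 347/2 - (3/2)q_S, so π_S = (347/2 - (3/2)q_S)q_S - 91q_S.
Leader FOC: 165/2 - 3q_S = 0, so q_S = 55/2.
Then q_A = (259 - 3·(55/2))/6 = 353/12.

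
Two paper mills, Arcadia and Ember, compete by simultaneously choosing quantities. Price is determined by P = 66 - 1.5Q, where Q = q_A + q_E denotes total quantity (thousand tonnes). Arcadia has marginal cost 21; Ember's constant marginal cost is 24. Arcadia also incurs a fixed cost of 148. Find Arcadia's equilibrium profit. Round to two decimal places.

Arcadia's profit: π_A = (66 - 1.5Q)q_A - (21q_A). Setting ∂π_A/∂q_A = 0: 45 - 3q_A - (3/2)(q_E) = 0.
Ember's first-order condition: 42 - 3q_E - (3/2)(q_A) = 0.
Best responses: q_A = (45 - (3/2)q_E)/3, q_E = (42 - (3/2)q_A)/3.
Solving the pair: q_A = 32/3, q_E = 26/3.
Price P = 66 - (3/2)·(58/3) = 37.
Arcadia's profit: (37 - 21)·(32/3) - 148 = 68/3.

22.67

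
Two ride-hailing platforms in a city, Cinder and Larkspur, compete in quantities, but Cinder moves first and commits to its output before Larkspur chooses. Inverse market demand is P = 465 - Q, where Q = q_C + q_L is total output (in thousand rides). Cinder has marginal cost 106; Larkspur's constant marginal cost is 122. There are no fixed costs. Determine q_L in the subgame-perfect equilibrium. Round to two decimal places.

77.75

Solve by backward induction. Given q_C, the follower Larkspur maximises π_L = (465 - q_C - q_L)q_L - 122q_L.
Follower FOC: 343 - q_C - 2q_L = 0, so q_L(q_C) = (343 - q_C)/2.
The leader anticipates this reaction. Substituting into P = 465 - Q gives P = 587/2 - (1/2)q_C, so π_C = (587/2 - (1/2)q_C)q_C - 106q_C.
The leader's first-order condition 375/2 - q_C = 0 yields q_C = 375/2.
Then q_L = (343 - 375/2)/2 = 311/4.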